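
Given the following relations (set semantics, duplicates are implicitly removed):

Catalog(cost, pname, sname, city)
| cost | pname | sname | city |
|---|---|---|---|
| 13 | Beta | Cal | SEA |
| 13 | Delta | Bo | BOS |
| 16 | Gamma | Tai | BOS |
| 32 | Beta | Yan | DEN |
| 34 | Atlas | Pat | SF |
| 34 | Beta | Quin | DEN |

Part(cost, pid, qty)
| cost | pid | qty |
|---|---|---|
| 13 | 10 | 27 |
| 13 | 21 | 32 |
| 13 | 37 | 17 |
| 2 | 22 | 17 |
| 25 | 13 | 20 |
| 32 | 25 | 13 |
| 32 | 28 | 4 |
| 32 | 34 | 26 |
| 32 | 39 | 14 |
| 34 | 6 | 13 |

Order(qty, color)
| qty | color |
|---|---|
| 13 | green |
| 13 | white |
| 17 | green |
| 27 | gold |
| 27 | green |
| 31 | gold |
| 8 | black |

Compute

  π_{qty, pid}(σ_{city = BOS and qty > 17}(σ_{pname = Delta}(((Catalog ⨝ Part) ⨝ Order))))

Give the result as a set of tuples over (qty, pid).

Joining Catalog and Part on cost yields {(13, Beta, Cal, SEA, 10, 27), (13, Beta, Cal, SEA, 21, 32), (13, Beta, Cal, SEA, 37, 17), (13, Delta, Bo, BOS, 10, 27), (13, Delta, Bo, BOS, 21, 32), (13, Delta, Bo, BOS, 37, 17), (32, Beta, Yan, DEN, 25, 13), (32, Beta, Yan, DEN, 28, 4), (32, Beta, Yan, DEN, 34, 26), (32, Beta, Yan, DEN, 39, 14), (34, Atlas, Pat, SF, 6, 13), (34, Beta, Quin, DEN, 6, 13)}.
Joining (Catalog ⨝ Part) and Order on qty yields {(13, Beta, Cal, SEA, 10, 27, gold), (13, Beta, Cal, SEA, 10, 27, green), (13, Beta, Cal, SEA, 37, 17, green), (13, Delta, Bo, BOS, 10, 27, gold), (13, Delta, Bo, BOS, 10, 27, green), (13, Delta, Bo, BOS, 37, 17, green), (32, Beta, Yan, DEN, 25, 13, green), (32, Beta, Yan, DEN, 25, 13, white), (34, Atlas, Pat, SF, 6, 13, green), (34, Atlas, Pat, SF, 6, 13, white), (34, Beta, Quin, DEN, 6, 13, green), (34, Beta, Quin, DEN, 6, 13, white)}.
σ[pname = Delta]: keep tuples satisfying pname = Delta → {(13, Delta, Bo, BOS, 10, 27, gold), (13, Delta, Bo, BOS, 10, 27, green), (13, Delta, Bo, BOS, 37, 17, green)}
σ[city = BOS and qty > 17]: keep tuples satisfying city = BOS and qty > 17 → {(13, Delta, Bo, BOS, 10, 27, gold), (13, Delta, Bo, BOS, 10, 27, green)}
Keep only column(s) qty, pid (1 duplicate(s) eliminated): {(27, 10)}

{(27, 10)}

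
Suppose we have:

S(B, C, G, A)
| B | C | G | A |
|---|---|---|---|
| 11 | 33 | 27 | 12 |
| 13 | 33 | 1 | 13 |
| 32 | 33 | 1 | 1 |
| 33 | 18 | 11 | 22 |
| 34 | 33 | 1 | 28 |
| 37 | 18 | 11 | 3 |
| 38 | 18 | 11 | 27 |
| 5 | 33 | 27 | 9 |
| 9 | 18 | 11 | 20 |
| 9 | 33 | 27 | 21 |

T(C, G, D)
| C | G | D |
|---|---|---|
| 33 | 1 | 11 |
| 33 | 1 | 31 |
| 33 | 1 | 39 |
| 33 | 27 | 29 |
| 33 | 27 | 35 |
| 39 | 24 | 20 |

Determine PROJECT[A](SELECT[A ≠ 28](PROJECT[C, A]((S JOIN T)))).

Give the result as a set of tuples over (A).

{1, 12, 13, 21, 9}

S ⋈ T (natural join on C, G): {(11, 33, 27, 12, 29), (11, 33, 27, 12, 35), (13, 33, 1, 13, 11), (13, 33, 1, 13, 31), (13, 33, 1, 13, 39), (32, 33, 1, 1, 11), (32, 33, 1, 1, 31), (32, 33, 1, 1, 39), (34, 33, 1, 28, 11), (34, 33, 1, 28, 31), (34, 33, 1, 28, 39), (5, 33, 27, 9, 29), (5, 33, 27, 9, 35), (9, 33, 27, 21, 29), (9, 33, 27, 21, 35)}
Projecting to C, A (9 duplicate(s) eliminated): {(33, 1), (33, 12), (33, 13), (33, 21), (33, 28), (33, 9)}
Apply σ_{A ≠ 28}; surviving tuples: {(33, 1), (33, 12), (33, 13), (33, 21), (33, 9)}
Projecting to A: {1, 12, 13, 21, 9}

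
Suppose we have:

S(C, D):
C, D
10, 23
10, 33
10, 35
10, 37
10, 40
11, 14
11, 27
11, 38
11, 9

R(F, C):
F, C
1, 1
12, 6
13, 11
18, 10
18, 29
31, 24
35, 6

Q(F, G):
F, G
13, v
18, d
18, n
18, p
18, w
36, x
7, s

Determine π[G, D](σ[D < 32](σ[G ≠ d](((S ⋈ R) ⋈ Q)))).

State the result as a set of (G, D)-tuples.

S ⋈ R (natural join on C): {(10, 23, 18), (10, 33, 18), (10, 35, 18), (10, 37, 18), (10, 40, 18), (11, 14, 13), (11, 27, 13), (11, 38, 13), (11, 9, 13)}
(S ⋈ R) ⋈ Q (natural join on F): {(10, 23, 18, d), (10, 23, 18, n), (10, 23, 18, p), (10, 23, 18, w), (10, 33, 18, d), (10, 33, 18, n), (10, 33, 18, p), (10, 33, 18, w), (10, 35, 18, d), (10, 35, 18, n), (10, 35, 18, p), (10, 35, 18, w), (10, 37, 18, d), (10, 37, 18, n), (10, 37, 18, p), (10, 37, 18, w), (10, 40, 18, d), (10, 40, 18, n), (10, 40, 18, p), (10, 40, 18, w), (11, 14, 13, v), (11, 27, 13, v), (11, 38, 13, v), (11, 9, 13, v)}
Apply σ_{G ≠ d}; surviving tuples: {(10, 23, 18, n), (10, 23, 18, p), (10, 23, 18, w), (10, 33, 18, n), (10, 33, 18, p), (10, 33, 18, w), (10, 35, 18, n), (10, 35, 18, p), (10, 35, 18, w), (10, 37, 18, n), (10, 37, 18, p), (10, 37, 18, w), (10, 40, 18, n), (10, 40, 18, p), (10, 40, 18, w), (11, 14, 13, v), (11, 27, 13, v), (11, 38, 13, v), (11, 9, 13, v)}
Apply σ_{D < 32}; surviving tuples: {(10, 23, 18, n), (10, 23, 18, p), (10, 23, 18, w), (11, 14, 13, v), (11, 27, 13, v), (11, 9, 13, v)}
Keep only column(s) G, D: {(n, 23), (p, 23), (v, 14), (v, 27), (v, 9), (w, 23)}

{(n, 23), (p, 23), (v, 14), (v, 27), (v, 9), (w, 23)}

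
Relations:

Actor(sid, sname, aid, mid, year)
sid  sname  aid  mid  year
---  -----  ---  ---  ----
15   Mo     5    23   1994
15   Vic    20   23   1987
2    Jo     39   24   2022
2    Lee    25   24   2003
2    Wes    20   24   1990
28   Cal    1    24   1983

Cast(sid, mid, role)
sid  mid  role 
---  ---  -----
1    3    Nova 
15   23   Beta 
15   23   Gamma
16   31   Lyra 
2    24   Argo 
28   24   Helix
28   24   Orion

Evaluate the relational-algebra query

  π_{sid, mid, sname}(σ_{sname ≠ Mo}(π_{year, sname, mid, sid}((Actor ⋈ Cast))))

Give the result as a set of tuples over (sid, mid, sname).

Natural join on sid, mid: {(15, Mo, 5, 23, 1994, Beta), (15, Mo, 5, 23, 1994, Gamma), (15, Vic, 20, 23, 1987, Beta), (15, Vic, 20, 23, 1987, Gamma), (2, Jo, 39, 24, 2022, Argo), (2, Lee, 25, 24, 2003, Argo), (2, Wes, 20, 24, 1990, Argo), (28, Cal, 1, 24, 1983, Helix), (28, Cal, 1, 24, 1983, Orion)}
π_{year, sname, mid, sid} gives {(1983, Cal, 24, 28), (1987, Vic, 23, 15), (1990, Wes, 24, 2), (1994, Mo, 23, 15), (2003, Lee, 24, 2), (2022, Jo, 24, 2)} (3 duplicate(s) eliminated).
Selection sname ≠ Mo: {(1983, Cal, 24, 28), (1987, Vic, 23, 15), (1990, Wes, 24, 2), (2003, Lee, 24, 2), (2022, Jo, 24, 2)}
π_{sid, mid, sname} gives {(15, 23, Vic), (2, 24, Jo), (2, 24, Lee), (2, 24, Wes), (28, 24, Cal)}.

{(15, 23, Vic), (2, 24, Jo), (2, 24, Lee), (2, 24, Wes), (28, 24, Cal)}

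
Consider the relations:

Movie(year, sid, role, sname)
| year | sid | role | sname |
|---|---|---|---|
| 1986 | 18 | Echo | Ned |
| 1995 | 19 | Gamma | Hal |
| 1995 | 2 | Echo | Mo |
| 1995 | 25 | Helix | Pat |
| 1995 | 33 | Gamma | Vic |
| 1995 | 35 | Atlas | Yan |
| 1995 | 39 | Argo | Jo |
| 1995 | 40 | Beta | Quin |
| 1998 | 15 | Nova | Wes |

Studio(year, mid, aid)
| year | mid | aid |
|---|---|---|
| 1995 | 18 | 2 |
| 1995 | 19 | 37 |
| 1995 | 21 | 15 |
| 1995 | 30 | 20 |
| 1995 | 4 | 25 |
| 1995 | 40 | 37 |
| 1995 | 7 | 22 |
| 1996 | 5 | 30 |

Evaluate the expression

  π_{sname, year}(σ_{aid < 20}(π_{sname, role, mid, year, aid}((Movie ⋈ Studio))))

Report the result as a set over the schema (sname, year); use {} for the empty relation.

{(Hal, 1995), (Jo, 1995), (Mo, 1995), (Pat, 1995), (Quin, 1995), (Vic, 1995), (Yan, 1995)}

Movie ⋈ Studio (natural join on year): {(1995, 19, Gamma, Hal, 18, 2), (1995, 19, Gamma, Hal, 19, 37), (1995, 19, Gamma, Hal, 21, 15), (1995, 19, Gamma, Hal, 30, 20), (1995, 19, Gamma, Hal, 4, 25), (1995, 19, Gamma, Hal, 40, 37), (1995, 19, Gamma, Hal, 7, 22), (1995, 2, Echo, Mo, 18, 2), (1995, 2, Echo, Mo, 19, 37), (1995, 2, Echo, Mo, 21, 15), (1995, 2, Echo, Mo, 30, 20), (1995, 2, Echo, Mo, 4, 25), (1995, 2, Echo, Mo, 40, 37), (1995, 2, Echo, Mo, 7, 22), (1995, 25, Helix, Pat, 18, 2), (1995, 25, Helix, Pat, 19, 37), (1995, 25, Helix, Pat, 21, 15), (1995, 25, Helix, Pat, 30, 20), (1995, 25, Helix, Pat, 4, 25), (1995, 25, Helix, Pat, 40, 37), (1995, 25, Helix, Pat, 7, 22), (1995, 33, Gamma, Vic, 18, 2), (1995, 33, Gamma, Vic, 19, 37), (1995, 33, Gamma, Vic, 21, 15), (1995, 33, Gamma, Vic, 30, 20), (1995, 33, Gamma, Vic, 4, 25), (1995, 33, Gamma, Vic, 40, 37), (1995, 33, Gamma, Vic, 7, 22), (1995, 35, Atlas, Yan, 18, 2), (1995, 35, Atlas, Yan, 19, 37), (1995, 35, Atlas, Yan, 21, 15), (1995, 35, Atlas, Yan, 30, 20), (1995, 35, Atlas, Yan, 4, 25), (1995, 35, Atlas, Yan, 40, 37), (1995, 35, Atlas, Yan, 7, 22), (1995, 39, Argo, Jo, 18, 2), (1995, 39, Argo, Jo, 19, 37), (1995, 39, Argo, Jo, 21, 15), (1995, 39, Argo, Jo, 30, 20), (1995, 39, Argo, Jo, 4, 25), (1995, 39, Argo, Jo, 40, 37), (1995, 39, Argo, Jo, 7, 22), (1995, 40, Beta, Quin, 18, 2), (1995, 40, Beta, Quin, 19, 37), (1995, 40, Beta, Quin, 21, 15), (1995, 40, Beta, Quin, 30, 20), (1995, 40, Beta, Quin, 4, 25), (1995, 40, Beta, Quin, 40, 37), (1995, 40, Beta, Quin, 7, 22)}
π[sname, role, mid, year, aid]: project onto (sname, role, mid, year, aid) → {(Hal, Gamma, 18, 1995, 2), (Hal, Gamma, 19, 1995, 37), (Hal, Gamma, 21, 1995, 15), (Hal, Gamma, 30, 1995, 20), (Hal, Gamma, 4, 1995, 25), (Hal, Gamma, 40, 1995, 37), (Hal, Gamma, 7, 1995, 22), (Jo, Argo, 18, 1995, 2), (Jo, Argo, 19, 1995, 37), (Jo, Argo, 21, 1995, 15), (Jo, Argo, 30, 1995, 20), (Jo, Argo, 4, 1995, 25), (Jo, Argo, 40, 1995, 37), (Jo, Argo, 7, 1995, 22), (Mo, Echo, 18, 1995, 2), (Mo, Echo, 19, 1995, 37), (Mo, Echo, 21, 1995, 15), (Mo, Echo, 30, 1995, 20), (Mo, Echo, 4, 1995, 25), (Mo, Echo, 40, 1995, 37), (Mo, Echo, 7, 1995, 22), (Pat, Helix, 18, 1995, 2), (Pat, Helix, 19, 1995, 37), (Pat, Helix, 21, 1995, 15), (Pat, Helix, 30, 1995, 20), (Pat, Helix, 4, 1995, 25), (Pat, Helix, 40, 1995, 37), (Pat, Helix, 7, 1995, 22), (Quin, Beta, 18, 1995, 2), (Quin, Beta, 19, 1995, 37), (Quin, Beta, 21, 1995, 15), (Quin, Beta, 30, 1995, 20), (Quin, Beta, 4, 1995, 25), (Quin, Beta, 40, 1995, 37), (Quin, Beta, 7, 1995, 22), (Vic, Gamma, 18, 1995, 2), (Vic, Gamma, 19, 1995, 37), (Vic, Gamma, 21, 1995, 15), (Vic, Gamma, 30, 1995, 20), (Vic, Gamma, 4, 1995, 25), (Vic, Gamma, 40, 1995, 37), (Vic, Gamma, 7, 1995, 22), (Yan, Atlas, 18, 1995, 2), (Yan, Atlas, 19, 1995, 37), (Yan, Atlas, 21, 1995, 15), (Yan, Atlas, 30, 1995, 20), (Yan, Atlas, 4, 1995, 25), (Yan, Atlas, 40, 1995, 37), (Yan, Atlas, 7, 1995, 22)}
σ[aid < 20]: keep tuples satisfying aid < 20 → {(Hal, Gamma, 18, 1995, 2), (Hal, Gamma, 21, 1995, 15), (Jo, Argo, 18, 1995, 2), (Jo, Argo, 21, 1995, 15), (Mo, Echo, 18, 1995, 2), (Mo, Echo, 21, 1995, 15), (Pat, Helix, 18, 1995, 2), (Pat, Helix, 21, 1995, 15), (Quin, Beta, 18, 1995, 2), (Quin, Beta, 21, 1995, 15), (Vic, Gamma, 18, 1995, 2), (Vic, Gamma, 21, 1995, 15), (Yan, Atlas, 18, 1995, 2), (Yan, Atlas, 21, 1995, 15)}
π[sname, year]: project onto (sname, year) (7 duplicate(s) eliminated) → {(Hal, 1995), (Jo, 1995), (Mo, 1995), (Pat, 1995), (Quin, 1995), (Vic, 1995), (Yan, 1995)}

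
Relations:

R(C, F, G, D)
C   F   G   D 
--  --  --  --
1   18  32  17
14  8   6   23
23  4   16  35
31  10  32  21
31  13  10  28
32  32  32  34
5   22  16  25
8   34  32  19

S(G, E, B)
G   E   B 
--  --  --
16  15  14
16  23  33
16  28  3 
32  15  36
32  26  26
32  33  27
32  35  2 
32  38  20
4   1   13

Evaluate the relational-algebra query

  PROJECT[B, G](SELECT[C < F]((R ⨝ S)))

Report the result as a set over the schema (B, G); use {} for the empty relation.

{(14, 16), (2, 32), (20, 32), (26, 32), (27, 32), (3, 16), (33, 16), (36, 32)}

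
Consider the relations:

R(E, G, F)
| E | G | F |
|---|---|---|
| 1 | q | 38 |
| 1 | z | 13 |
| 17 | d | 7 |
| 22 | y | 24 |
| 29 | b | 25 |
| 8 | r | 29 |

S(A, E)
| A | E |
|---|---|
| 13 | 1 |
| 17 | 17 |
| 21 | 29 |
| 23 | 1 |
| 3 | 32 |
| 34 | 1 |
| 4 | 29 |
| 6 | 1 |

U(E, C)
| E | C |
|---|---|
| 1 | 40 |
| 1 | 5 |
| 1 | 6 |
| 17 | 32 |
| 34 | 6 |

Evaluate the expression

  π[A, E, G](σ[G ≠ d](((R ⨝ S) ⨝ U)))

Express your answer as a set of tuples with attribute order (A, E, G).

R ⋈ S (natural join on E): {(1, q, 38, 13), (1, q, 38, 23), (1, q, 38, 34), (1, q, 38, 6), (1, z, 13, 13), (1, z, 13, 23), (1, z, 13, 34), (1, z, 13, 6), (17, d, 7, 17), (29, b, 25, 21), (29, b, 25, 4)}
(R ⨝ S) ⋈ U (natural join on E): {(1, q, 38, 13, 40), (1, q, 38, 13, 5), (1, q, 38, 13, 6), (1, q, 38, 23, 40), (1, q, 38, 23, 5), (1, q, 38, 23, 6), (1, q, 38, 34, 40), (1, q, 38, 34, 5), (1, q, 38, 34, 6), (1, q, 38, 6, 40), (1, q, 38, 6, 5), (1, q, 38, 6, 6), (1, z, 13, 13, 40), (1, z, 13, 13, 5), (1, z, 13, 13, 6), (1, z, 13, 23, 40), (1, z, 13, 23, 5), (1, z, 13, 23, 6), (1, z, 13, 34, 40), (1, z, 13, 34, 5), (1, z, 13, 34, 6), (1, z, 13, 6, 40), (1, z, 13, 6, 5), (1, z, 13, 6, 6), (17, d, 7, 17, 32)}
σ[G ≠ d]: keep tuples satisfying G ≠ d → {(1, q, 38, 13, 40), (1, q, 38, 13, 5), (1, q, 38, 13, 6), (1, q, 38, 23, 40), (1, q, 38, 23, 5), (1, q, 38, 23, 6), (1, q, 38, 34, 40), (1, q, 38, 34, 5), (1, q, 38, 34, 6), (1, q, 38, 6, 40), (1, q, 38, 6, 5), (1, q, 38, 6, 6), (1, z, 13, 13, 40), (1, z, 13, 13, 5), (1, z, 13, 13, 6), (1, z, 13, 23, 40), (1, z, 13, 23, 5), (1, z, 13, 23, 6), (1, z, 13, 34, 40), (1, z, 13, 34, 5), (1, z, 13, 34, 6), (1, z, 13, 6, 40), (1, z, 13, 6, 5), (1, z, 13, 6, 6)}
π[A, E, G]: project onto (A, E, G) (16 duplicate(s) eliminated) → {(13, 1, q), (13, 1, z), (23, 1, q), (23, 1, z), (34, 1, q), (34, 1, z), (6, 1, q), (6, 1, z)}

{(13, 1, q), (13, 1, z), (23, 1, q), (23, 1, z), (34, 1, q), (34, 1, z), (6, 1, q), (6, 1, z)}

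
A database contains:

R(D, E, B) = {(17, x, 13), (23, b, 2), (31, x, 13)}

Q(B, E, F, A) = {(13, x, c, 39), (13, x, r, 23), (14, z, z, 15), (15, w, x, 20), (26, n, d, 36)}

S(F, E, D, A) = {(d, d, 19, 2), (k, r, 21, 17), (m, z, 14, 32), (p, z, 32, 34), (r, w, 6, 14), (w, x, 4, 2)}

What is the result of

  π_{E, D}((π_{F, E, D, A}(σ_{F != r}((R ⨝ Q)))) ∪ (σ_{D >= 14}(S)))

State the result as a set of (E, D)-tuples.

Natural join on E, B: {(17, x, 13, c, 39), (17, x, 13, r, 23), (31, x, 13, c, 39), (31, x, 13, r, 23)}
Apply σ_{F != r}; surviving tuples: {(17, x, 13, c, 39), (31, x, 13, c, 39)}
Projecting to F, E, D, A: {(c, x, 17, 39), (c, x, 31, 39)}
Apply σ_{D >= 14}; surviving tuples: {(d, d, 19, 2), (k, r, 21, 17), (m, z, 14, 32), (p, z, 32, 34)}
Taking the union: {(c, x, 17, 39), (c, x, 31, 39), (d, d, 19, 2), (k, r, 21, 17), (m, z, 14, 32), (p, z, 32, 34)}
Projecting to E, D: {(d, 19), (r, 21), (x, 17), (x, 31), (z, 14), (z, 32)}

{(d, 19), (r, 21), (x, 17), (x, 31), (z, 14), (z, 32)}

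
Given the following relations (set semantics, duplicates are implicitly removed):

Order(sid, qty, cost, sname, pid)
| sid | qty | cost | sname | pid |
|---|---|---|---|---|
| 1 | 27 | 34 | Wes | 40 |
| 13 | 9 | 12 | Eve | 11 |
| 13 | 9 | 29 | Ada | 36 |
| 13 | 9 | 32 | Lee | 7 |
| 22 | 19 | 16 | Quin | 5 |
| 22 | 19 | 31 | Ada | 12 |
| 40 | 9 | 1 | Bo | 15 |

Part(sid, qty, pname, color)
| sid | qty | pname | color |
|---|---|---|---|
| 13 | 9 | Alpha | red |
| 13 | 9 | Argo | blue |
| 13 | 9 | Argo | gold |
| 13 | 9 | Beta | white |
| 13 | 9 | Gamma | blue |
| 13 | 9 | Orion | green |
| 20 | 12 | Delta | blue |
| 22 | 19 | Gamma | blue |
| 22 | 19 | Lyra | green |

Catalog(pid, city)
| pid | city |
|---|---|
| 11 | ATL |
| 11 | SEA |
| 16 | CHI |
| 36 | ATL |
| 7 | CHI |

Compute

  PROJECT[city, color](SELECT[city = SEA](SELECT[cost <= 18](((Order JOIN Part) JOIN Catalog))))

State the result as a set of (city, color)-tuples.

{(SEA, blue), (SEA, gold), (SEA, green), (SEA, red), (SEA, white)}

Joining Order and Part on sid, qty yields {(13, 9, 12, Eve, 11, Alpha, red), (13, 9, 12, Eve, 11, Argo, blue), (13, 9, 12, Eve, 11, Argo, gold), (13, 9, 12, Eve, 11, Beta, white), (13, 9, 12, Eve, 11, Gamma, blue), (13, 9, 12, Eve, 11, Orion, green), (13, 9, 29, Ada, 36, Alpha, red), (13, 9, 29, Ada, 36, Argo, blue), (13, 9, 29, Ada, 36, Argo, gold), (13, 9, 29, Ada, 36, Beta, white), (13, 9, 29, Ada, 36, Gamma, blue), (13, 9, 29, Ada, 36, Orion, green), (13, 9, 32, Lee, 7, Alpha, red), (13, 9, 32, Lee, 7, Argo, blue), (13, 9, 32, Lee, 7, Argo, gold), (13, 9, 32, Lee, 7, Beta, white), (13, 9, 32, Lee, 7, Gamma, blue), (13, 9, 32, Lee, 7, Orion, green), (22, 19, 16, Quin, 5, Gamma, blue), (22, 19, 16, Quin, 5, Lyra, green), (22, 19, 31, Ada, 12, Gamma, blue), (22, 19, 31, Ada, 12, Lyra, green)}.
Joining (Order JOIN Part) and Catalog on pid yields {(13, 9, 12, Eve, 11, Alpha, red, ATL), (13, 9, 12, Eve, 11, Alpha, red, SEA), (13, 9, 12, Eve, 11, Argo, blue, ATL), (13, 9, 12, Eve, 11, Argo, blue, SEA), (13, 9, 12, Eve, 11, Argo, gold, ATL), (13, 9, 12, Eve, 11, Argo, gold, SEA), (13, 9, 12, Eve, 11, Beta, white, ATL), (13, 9, 12, Eve, 11, Beta, white, SEA), (13, 9, 12, Eve, 11, Gamma, blue, ATL), (13, 9, 12, Eve, 11, Gamma, blue, SEA), (13, 9, 12, Eve, 11, Orion, green, ATL), (13, 9, 12, Eve, 11, Orion, green, SEA), (13, 9, 29, Ada, 36, Alpha, red, ATL), (13, 9, 29, Ada, 36, Argo, blue, ATL), (13, 9, 29, Ada, 36, Argo, gold, ATL), (13, 9, 29, Ada, 36, Beta, white, ATL), (13, 9, 29, Ada, 36, Gamma, blue, ATL), (13, 9, 29, Ada, 36, Orion, green, ATL), (13, 9, 32, Lee, 7, Alpha, red, CHI), (13, 9, 32, Lee, 7, Argo, blue, CHI), (13, 9, 32, Lee, 7, Argo, gold, CHI), (13, 9, 32, Lee, 7, Beta, white, CHI), (13, 9, 32, Lee, 7, Gamma, blue, CHI), (13, 9, 32, Lee, 7, Orion, green, CHI)}.
Selection cost <= 18: {(13, 9, 12, Eve, 11, Alpha, red, ATL), (13, 9, 12, Eve, 11, Alpha, red, SEA), (13, 9, 12, Eve, 11, Argo, blue, ATL), (13, 9, 12, Eve, 11, Argo, blue, SEA), (13, 9, 12, Eve, 11, Argo, gold, ATL), (13, 9, 12, Eve, 11, Argo, gold, SEA), (13, 9, 12, Eve, 11, Beta, white, ATL), (13, 9, 12, Eve, 11, Beta, white, SEA), (13, 9, 12, Eve, 11, Gamma, blue, ATL), (13, 9, 12, Eve, 11, Gamma, blue, SEA), (13, 9, 12, Eve, 11, Orion, green, ATL), (13, 9, 12, Eve, 11, Orion, green, SEA)}
Selection city = SEA: {(13, 9, 12, Eve, 11, Alpha, red, SEA), (13, 9, 12, Eve, 11, Argo, blue, SEA), (13, 9, 12, Eve, 11, Argo, gold, SEA), (13, 9, 12, Eve, 11, Beta, white, SEA), (13, 9, 12, Eve, 11, Gamma, blue, SEA), (13, 9, 12, Eve, 11, Orion, green, SEA)}
Projecting to city, color (1 duplicate(s) eliminated): {(SEA, blue), (SEA, gold), (SEA, green), (SEA, red), (SEA, white)}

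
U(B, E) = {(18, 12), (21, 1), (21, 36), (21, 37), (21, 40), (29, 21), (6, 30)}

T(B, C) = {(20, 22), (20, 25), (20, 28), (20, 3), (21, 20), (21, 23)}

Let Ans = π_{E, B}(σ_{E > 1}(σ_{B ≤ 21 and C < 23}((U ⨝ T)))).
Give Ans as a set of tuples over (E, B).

Joining U and T on B yields {(21, 1, 20), (21, 1, 23), (21, 36, 20), (21, 36, 23), (21, 37, 20), (21, 37, 23), (21, 40, 20), (21, 40, 23)}.
Apply σ_{B ≤ 21 and C < 23}; surviving tuples: {(21, 1, 20), (21, 36, 20), (21, 37, 20), (21, 40, 20)}
Apply σ_{E > 1}; surviving tuples: {(21, 36, 20), (21, 37, 20), (21, 40, 20)}
Projecting to E, B: {(36, 21), (37, 21), (40, 21)}

{(36, 21), (37, 21), (40, 21)}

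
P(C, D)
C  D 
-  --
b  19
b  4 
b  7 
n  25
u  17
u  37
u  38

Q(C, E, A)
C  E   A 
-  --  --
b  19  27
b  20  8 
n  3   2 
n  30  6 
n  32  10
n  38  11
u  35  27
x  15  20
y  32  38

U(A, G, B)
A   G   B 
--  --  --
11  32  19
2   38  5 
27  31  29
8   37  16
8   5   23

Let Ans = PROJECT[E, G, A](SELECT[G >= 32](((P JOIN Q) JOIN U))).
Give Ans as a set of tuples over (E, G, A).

{(20, 37, 8), (3, 38, 2), (38, 32, 11)}

Joining P and Q on C yields {(b, 19, 19, 27), (b, 19, 20, 8), (b, 4, 19, 27), (b, 4, 20, 8), (b, 7, 19, 27), (b, 7, 20, 8), (n, 25, 3, 2), (n, 25, 30, 6), (n, 25, 32, 10), (n, 25, 38, 11), (u, 17, 35, 27), (u, 37, 35, 27), (u, 38, 35, 27)}.
Joining (P JOIN Q) and U on A yields {(b, 19, 19, 27, 31, 29), (b, 19, 20, 8, 37, 16), (b, 19, 20, 8, 5, 23), (b, 4, 19, 27, 31, 29), (b, 4, 20, 8, 37, 16), (b, 4, 20, 8, 5, 23), (b, 7, 19, 27, 31, 29), (b, 7, 20, 8, 37, 16), (b, 7, 20, 8, 5, 23), (n, 25, 3, 2, 38, 5), (n, 25, 38, 11, 32, 19), (u, 17, 35, 27, 31, 29), (u, 37, 35, 27, 31, 29), (u, 38, 35, 27, 31, 29)}.
Apply σ_{G >= 32}; surviving tuples: {(b, 19, 20, 8, 37, 16), (b, 4, 20, 8, 37, 16), (b, 7, 20, 8, 37, 16), (n, 25, 3, 2, 38, 5), (n, 25, 38, 11, 32, 19)}
Projecting to E, G, A (2 duplicate(s) eliminated): {(20, 37, 8), (3, 38, 2), (38, 32, 11)}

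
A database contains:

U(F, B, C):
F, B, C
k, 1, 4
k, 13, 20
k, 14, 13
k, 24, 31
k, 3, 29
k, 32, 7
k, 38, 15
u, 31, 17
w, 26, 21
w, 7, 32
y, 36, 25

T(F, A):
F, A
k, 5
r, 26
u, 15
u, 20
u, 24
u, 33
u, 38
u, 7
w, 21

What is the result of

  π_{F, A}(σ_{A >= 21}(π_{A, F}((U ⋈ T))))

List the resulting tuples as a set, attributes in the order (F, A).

Natural join on F: {(k, 1, 4, 5), (k, 13, 20, 5), (k, 14, 13, 5), (k, 24, 31, 5), (k, 3, 29, 5), (k, 32, 7, 5), (k, 38, 15, 5), (u, 31, 17, 15), (u, 31, 17, 20), (u, 31, 17, 24), (u, 31, 17, 33), (u, 31, 17, 38), (u, 31, 17, 7), (w, 26, 21, 21), (w, 7, 32, 21)}
π[A, F]: project onto (A, F) (7 duplicate(s) eliminated) → {(15, u), (20, u), (21, w), (24, u), (33, u), (38, u), (5, k), (7, u)}
Selection A >= 21: {(21, w), (24, u), (33, u), (38, u)}
π[F, A]: project onto (F, A) → {(u, 24), (u, 33), (u, 38), (w, 21)}

{(u, 24), (u, 33), (u, 38), (w, 21)}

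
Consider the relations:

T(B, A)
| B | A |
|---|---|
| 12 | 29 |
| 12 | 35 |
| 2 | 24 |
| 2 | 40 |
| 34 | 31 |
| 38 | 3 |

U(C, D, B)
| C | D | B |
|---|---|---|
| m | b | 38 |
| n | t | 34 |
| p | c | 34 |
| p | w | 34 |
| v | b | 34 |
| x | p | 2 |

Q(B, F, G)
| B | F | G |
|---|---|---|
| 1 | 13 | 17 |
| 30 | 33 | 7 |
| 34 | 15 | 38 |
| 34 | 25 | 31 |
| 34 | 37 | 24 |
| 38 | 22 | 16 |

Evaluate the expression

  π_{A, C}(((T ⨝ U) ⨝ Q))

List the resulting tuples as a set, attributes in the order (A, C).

{(3, m), (31, n), (31, p), (31, v)}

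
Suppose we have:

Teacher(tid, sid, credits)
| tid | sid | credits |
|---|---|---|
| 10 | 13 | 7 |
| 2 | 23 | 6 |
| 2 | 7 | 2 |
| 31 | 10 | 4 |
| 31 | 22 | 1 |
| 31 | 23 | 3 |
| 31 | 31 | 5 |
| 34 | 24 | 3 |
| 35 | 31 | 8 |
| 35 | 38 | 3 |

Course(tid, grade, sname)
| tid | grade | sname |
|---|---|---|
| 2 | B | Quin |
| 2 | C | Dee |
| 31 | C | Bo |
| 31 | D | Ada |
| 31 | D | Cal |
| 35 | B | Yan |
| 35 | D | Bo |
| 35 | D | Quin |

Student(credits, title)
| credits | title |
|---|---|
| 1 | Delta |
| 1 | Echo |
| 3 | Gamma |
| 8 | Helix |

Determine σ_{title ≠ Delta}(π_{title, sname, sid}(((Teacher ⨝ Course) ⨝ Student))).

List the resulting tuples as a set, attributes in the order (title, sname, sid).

{(Echo, Ada, 22), (Echo, Bo, 22), (Echo, Cal, 22), (Gamma, Ada, 23), (Gamma, Bo, 23), (Gamma, Bo, 38), (Gamma, Cal, 23), (Gamma, Quin, 38), (Gamma, Yan, 38), (Helix, Bo, 31), (Helix, Quin, 31), (Helix, Yan, 31)}

Natural join on tid: {(2, 23, 6, B, Quin), (2, 23, 6, C, Dee), (2, 7, 2, B, Quin), (2, 7, 2, C, Dee), (31, 10, 4, C, Bo), (31, 10, 4, D, Ada), (31, 10, 4, D, Cal), (31, 22, 1, C, Bo), (31, 22, 1, D, Ada), (31, 22, 1, D, Cal), (31, 23, 3, C, Bo), (31, 23, 3, D, Ada), (31, 23, 3, D, Cal), (31, 31, 5, C, Bo), (31, 31, 5, D, Ada), (31, 31, 5, D, Cal), (35, 31, 8, B, Yan), (35, 31, 8, D, Bo), (35, 31, 8, D, Quin), (35, 38, 3, B, Yan), (35, 38, 3, D, Bo), (35, 38, 3, D, Quin)}
Natural join on credits: {(31, 22, 1, C, Bo, Delta), (31, 22, 1, C, Bo, Echo), (31, 22, 1, D, Ada, Delta), (31, 22, 1, D, Ada, Echo), (31, 22, 1, D, Cal, Delta), (31, 22, 1, D, Cal, Echo), (31, 23, 3, C, Bo, Gamma), (31, 23, 3, D, Ada, Gamma), (31, 23, 3, D, Cal, Gamma), (35, 31, 8, B, Yan, Helix), (35, 31, 8, D, Bo, Helix), (35, 31, 8, D, Quin, Helix), (35, 38, 3, B, Yan, Gamma), (35, 38, 3, D, Bo, Gamma), (35, 38, 3, D, Quin, Gamma)}
π[title, sname, sid]: project onto (title, sname, sid) → {(Delta, Ada, 22), (Delta, Bo, 22), (Delta, Cal, 22), (Echo, Ada, 22), (Echo, Bo, 22), (Echo, Cal, 22), (Gamma, Ada, 23), (Gamma, Bo, 23), (Gamma, Bo, 38), (Gamma, Cal, 23), (Gamma, Quin, 38), (Gamma, Yan, 38), (Helix, Bo, 31), (Helix, Quin, 31), (Helix, Yan, 31)}
σ[title ≠ Delta]: keep tuples satisfying title ≠ Delta → {(Echo, Ada, 22), (Echo, Bo, 22), (Echo, Cal, 22), (Gamma, Ada, 23), (Gamma, Bo, 23), (Gamma, Bo, 38), (Gamma, Cal, 23), (Gamma, Quin, 38), (Gamma, Yan, 38), (Helix, Bo, 31), (Helix, Quin, 31), (Helix, Yan, 31)}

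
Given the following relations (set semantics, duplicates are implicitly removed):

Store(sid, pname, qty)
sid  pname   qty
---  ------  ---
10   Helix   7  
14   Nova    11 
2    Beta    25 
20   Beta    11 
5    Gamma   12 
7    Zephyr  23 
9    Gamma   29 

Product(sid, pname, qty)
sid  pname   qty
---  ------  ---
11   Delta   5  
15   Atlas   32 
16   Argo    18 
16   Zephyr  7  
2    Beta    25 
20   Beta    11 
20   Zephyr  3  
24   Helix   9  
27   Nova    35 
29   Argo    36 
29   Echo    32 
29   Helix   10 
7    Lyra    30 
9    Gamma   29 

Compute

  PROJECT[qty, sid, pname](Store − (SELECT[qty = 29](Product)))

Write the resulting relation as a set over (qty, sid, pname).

Apply σ_{qty = 29}; surviving tuples: {(9, Gamma, 29)}
Set difference of the two operands is {(10, Helix, 7), (14, Nova, 11), (2, Beta, 25), (20, Beta, 11), (5, Gamma, 12), (7, Zephyr, 23)}.
π_{qty, sid, pname} gives {(11, 14, Nova), (11, 20, Beta), (12, 5, Gamma), (23, 7, Zephyr), (25, 2, Beta), (7, 10, Helix)}.

{(11, 14, Nova), (11, 20, Beta), (12, 5, Gamma), (23, 7, Zephyr), (25, 2, Beta), (7, 10, Helix)}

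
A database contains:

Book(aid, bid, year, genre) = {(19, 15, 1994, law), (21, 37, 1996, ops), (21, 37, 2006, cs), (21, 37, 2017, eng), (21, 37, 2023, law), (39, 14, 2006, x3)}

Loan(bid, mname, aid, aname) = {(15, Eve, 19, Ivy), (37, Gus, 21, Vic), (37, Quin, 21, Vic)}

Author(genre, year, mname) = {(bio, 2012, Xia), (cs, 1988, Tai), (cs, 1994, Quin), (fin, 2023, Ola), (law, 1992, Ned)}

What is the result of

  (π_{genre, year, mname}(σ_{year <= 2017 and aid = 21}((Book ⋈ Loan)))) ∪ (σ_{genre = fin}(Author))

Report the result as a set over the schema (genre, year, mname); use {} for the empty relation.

{(cs, 2006, Gus), (cs, 2006, Quin), (eng, 2017, Gus), (eng, 2017, Quin), (fin, 2023, Ola), (ops, 1996, Gus), (ops, 1996, Quin)}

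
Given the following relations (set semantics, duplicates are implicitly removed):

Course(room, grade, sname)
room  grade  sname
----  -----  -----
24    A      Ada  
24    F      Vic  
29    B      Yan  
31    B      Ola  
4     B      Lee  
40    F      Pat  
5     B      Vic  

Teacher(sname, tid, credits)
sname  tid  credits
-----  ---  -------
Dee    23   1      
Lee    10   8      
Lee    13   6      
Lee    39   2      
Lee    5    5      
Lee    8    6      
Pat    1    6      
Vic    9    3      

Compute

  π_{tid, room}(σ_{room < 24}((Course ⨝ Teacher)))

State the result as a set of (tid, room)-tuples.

Natural join on sname: {(24, F, Vic, 9, 3), (4, B, Lee, 10, 8), (4, B, Lee, 13, 6), (4, B, Lee, 39, 2), (4, B, Lee, 5, 5), (4, B, Lee, 8, 6), (40, F, Pat, 1, 6), (5, B, Vic, 9, 3)}
σ[room < 24]: keep tuples satisfying room < 24 → {(4, B, Lee, 10, 8), (4, B, Lee, 13, 6), (4, B, Lee, 39, 2), (4, B, Lee, 5, 5), (4, B, Lee, 8, 6), (5, B, Vic, 9, 3)}
π[tid, room]: project onto (tid, room) → {(10, 4), (13, 4), (39, 4), (5, 4), (8, 4), (9, 5)}

{(10, 4), (13, 4), (39, 4), (5, 4), (8, 4), (9, 5)}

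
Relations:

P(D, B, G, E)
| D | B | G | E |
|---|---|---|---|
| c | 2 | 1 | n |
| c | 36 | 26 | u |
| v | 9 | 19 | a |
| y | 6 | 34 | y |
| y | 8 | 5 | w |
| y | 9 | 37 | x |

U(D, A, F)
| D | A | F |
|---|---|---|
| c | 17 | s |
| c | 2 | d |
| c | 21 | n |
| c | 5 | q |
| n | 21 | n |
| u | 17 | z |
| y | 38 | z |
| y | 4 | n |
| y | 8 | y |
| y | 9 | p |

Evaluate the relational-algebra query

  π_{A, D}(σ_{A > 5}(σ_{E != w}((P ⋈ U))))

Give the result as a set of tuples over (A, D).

P ⋈ U (natural join on D): {(c, 2, 1, n, 17, s), (c, 2, 1, n, 2, d), (c, 2, 1, n, 21, n), (c, 2, 1, n, 5, q), (c, 36, 26, u, 17, s), (c, 36, 26, u, 2, d), (c, 36, 26, u, 21, n), (c, 36, 26, u, 5, q), (y, 6, 34, y, 38, z), (y, 6, 34, y, 4, n), (y, 6, 34, y, 8, y), (y, 6, 34, y, 9, p), (y, 8, 5, w, 38, z), (y, 8, 5, w, 4, n), (y, 8, 5, w, 8, y), (y, 8, 5, w, 9, p), (y, 9, 37, x, 38, z), (y, 9, 37, x, 4, n), (y, 9, 37, x, 8, y), (y, 9, 37, x, 9, p)}
Selection E != w: {(c, 2, 1, n, 17, s), (c, 2, 1, n, 2, d), (c, 2, 1, n, 21, n), (c, 2, 1, n, 5, q), (c, 36, 26, u, 17, s), (c, 36, 26, u, 2, d), (c, 36, 26, u, 21, n), (c, 36, 26, u, 5, q), (y, 6, 34, y, 38, z), (y, 6, 34, y, 4, n), (y, 6, 34, y, 8, y), (y, 6, 34, y, 9, p), (y, 9, 37, x, 38, z), (y, 9, 37, x, 4, n), (y, 9, 37, x, 8, y), (y, 9, 37, x, 9, p)}
Selection A > 5: {(c, 2, 1, n, 17, s), (c, 2, 1, n, 21, n), (c, 36, 26, u, 17, s), (c, 36, 26, u, 21, n), (y, 6, 34, y, 38, z), (y, 6, 34, y, 8, y), (y, 6, 34, y, 9, p), (y, 9, 37, x, 38, z), (y, 9, 37, x, 8, y), (y, 9, 37, x, 9, p)}
Keep only column(s) A, D (5 duplicate(s) eliminated): {(17, c), (21, c), (38, y), (8, y), (9, y)}

{(17, c), (21, c), (38, y), (8, y), (9, y)}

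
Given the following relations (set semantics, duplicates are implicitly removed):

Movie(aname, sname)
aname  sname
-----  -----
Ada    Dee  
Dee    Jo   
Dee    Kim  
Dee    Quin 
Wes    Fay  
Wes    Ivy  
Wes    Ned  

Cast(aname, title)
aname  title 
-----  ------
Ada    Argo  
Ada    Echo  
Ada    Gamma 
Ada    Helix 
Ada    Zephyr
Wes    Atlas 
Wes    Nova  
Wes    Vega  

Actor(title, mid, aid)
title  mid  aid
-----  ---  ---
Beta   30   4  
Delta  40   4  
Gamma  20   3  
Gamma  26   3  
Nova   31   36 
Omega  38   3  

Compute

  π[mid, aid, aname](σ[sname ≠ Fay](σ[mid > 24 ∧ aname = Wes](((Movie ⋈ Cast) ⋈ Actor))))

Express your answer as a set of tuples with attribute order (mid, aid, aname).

Joining Movie and Cast on aname yields {(Ada, Dee, Argo), (Ada, Dee, Echo), (Ada, Dee, Gamma), (Ada, Dee, Helix), (Ada, Dee, Zephyr), (Wes, Fay, Atlas), (Wes, Fay, Nova), (Wes, Fay, Vega), (Wes, Ivy, Atlas), (Wes, Ivy, Nova), (Wes, Ivy, Vega), (Wes, Ned, Atlas), (Wes, Ned, Nova), (Wes, Ned, Vega)}.
Joining (Movie ⋈ Cast) and Actor on title yields {(Ada, Dee, Gamma, 20, 3), (Ada, Dee, Gamma, 26, 3), (Wes, Fay, Nova, 31, 36), (Wes, Ivy, Nova, 31, 36), (Wes, Ned, Nova, 31, 36)}.
σ[mid > 24 ∧ aname = Wes]: keep tuples satisfying mid > 24 ∧ aname = Wes → {(Wes, Fay, Nova, 31, 36), (Wes, Ivy, Nova, 31, 36), (Wes, Ned, Nova, 31, 36)}
σ[sname ≠ Fay]: keep tuples satisfying sname ≠ Fay → {(Wes, Ivy, Nova, 31, 36), (Wes, Ned, Nova, 31, 36)}
π[mid, aid, aname]: project onto (mid, aid, aname) (1 duplicate(s) eliminated) → {(31, 36, Wes)}

{(31, 36, Wes)}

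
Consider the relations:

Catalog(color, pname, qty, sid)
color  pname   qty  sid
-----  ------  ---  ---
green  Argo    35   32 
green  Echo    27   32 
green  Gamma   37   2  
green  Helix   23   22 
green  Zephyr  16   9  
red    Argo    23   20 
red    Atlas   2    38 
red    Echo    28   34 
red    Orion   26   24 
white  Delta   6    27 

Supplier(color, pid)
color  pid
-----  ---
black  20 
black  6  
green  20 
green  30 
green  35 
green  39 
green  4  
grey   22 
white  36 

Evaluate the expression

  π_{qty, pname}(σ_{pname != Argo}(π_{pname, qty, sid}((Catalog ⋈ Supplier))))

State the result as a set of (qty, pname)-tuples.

{(16, Zephyr), (23, Helix), (27, Echo), (37, Gamma), (6, Delta)}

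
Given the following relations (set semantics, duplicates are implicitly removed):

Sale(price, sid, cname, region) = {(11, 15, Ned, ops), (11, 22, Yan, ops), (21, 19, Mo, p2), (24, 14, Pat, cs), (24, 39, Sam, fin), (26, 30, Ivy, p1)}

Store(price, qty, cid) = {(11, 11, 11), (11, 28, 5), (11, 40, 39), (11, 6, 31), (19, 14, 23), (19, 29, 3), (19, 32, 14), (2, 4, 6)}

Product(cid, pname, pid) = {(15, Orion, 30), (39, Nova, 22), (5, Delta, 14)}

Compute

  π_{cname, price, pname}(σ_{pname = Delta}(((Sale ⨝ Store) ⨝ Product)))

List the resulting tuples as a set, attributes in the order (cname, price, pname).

{(Ned, 11, Delta), (Yan, 11, Delta)}

Joining Sale and Store on price yields {(11, 15, Ned, ops, 11, 11), (11, 15, Ned, ops, 28, 5), (11, 15, Ned, ops, 40, 39), (11, 15, Ned, ops, 6, 31), (11, 22, Yan, ops, 11, 11), (11, 22, Yan, ops, 28, 5), (11, 22, Yan, ops, 40, 39), (11, 22, Yan, ops, 6, 31)}.
Joining (Sale ⨝ Store) and Product on cid yields {(11, 15, Ned, ops, 28, 5, Delta, 14), (11, 15, Ned, ops, 40, 39, Nova, 22), (11, 22, Yan, ops, 28, 5, Delta, 14), (11, 22, Yan, ops, 40, 39, Nova, 22)}.
Selection pname = Delta: {(11, 15, Ned, ops, 28, 5, Delta, 14), (11, 22, Yan, ops, 28, 5, Delta, 14)}
Keep only column(s) cname, price, pname: {(Ned, 11, Delta), (Yan, 11, Delta)}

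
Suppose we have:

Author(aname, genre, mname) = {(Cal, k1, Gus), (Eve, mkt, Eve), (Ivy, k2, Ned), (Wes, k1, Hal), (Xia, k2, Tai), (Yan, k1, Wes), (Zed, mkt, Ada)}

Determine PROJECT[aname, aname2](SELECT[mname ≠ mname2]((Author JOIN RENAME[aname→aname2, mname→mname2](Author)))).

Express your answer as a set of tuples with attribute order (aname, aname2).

{(Cal, Wes), (Cal, Yan), (Eve, Zed), (Ivy, Xia), (Wes, Cal), (Wes, Yan), (Xia, Ivy), (Yan, Cal), (Yan, Wes), (Zed, Eve)}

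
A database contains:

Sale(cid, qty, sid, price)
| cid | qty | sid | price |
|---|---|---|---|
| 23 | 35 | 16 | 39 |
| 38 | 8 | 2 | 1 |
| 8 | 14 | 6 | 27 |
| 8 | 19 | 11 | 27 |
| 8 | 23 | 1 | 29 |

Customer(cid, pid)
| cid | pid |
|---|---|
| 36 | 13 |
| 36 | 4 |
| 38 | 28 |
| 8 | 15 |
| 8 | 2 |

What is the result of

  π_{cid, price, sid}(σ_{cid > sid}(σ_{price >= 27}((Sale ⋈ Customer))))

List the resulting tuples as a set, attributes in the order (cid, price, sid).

{(8, 27, 6), (8, 29, 1)}

Sale ⋈ Customer (natural join on cid): {(38, 8, 2, 1, 28), (8, 14, 6, 27, 15), (8, 14, 6, 27, 2), (8, 19, 11, 27, 15), (8, 19, 11, 27, 2), (8, 23, 1, 29, 15), (8, 23, 1, 29, 2)}
σ[price >= 27]: keep tuples satisfying price >= 27 → {(8, 14, 6, 27, 15), (8, 14, 6, 27, 2), (8, 19, 11, 27, 15), (8, 19, 11, 27, 2), (8, 23, 1, 29, 15), (8, 23, 1, 29, 2)}
σ[cid > sid]: keep tuples satisfying cid > sid → {(8, 14, 6, 27, 15), (8, 14, 6, 27, 2), (8, 23, 1, 29, 15), (8, 23, 1, 29, 2)}
Keep only column(s) cid, price, sid (2 duplicate(s) eliminated): {(8, 27, 6), (8, 29, 1)}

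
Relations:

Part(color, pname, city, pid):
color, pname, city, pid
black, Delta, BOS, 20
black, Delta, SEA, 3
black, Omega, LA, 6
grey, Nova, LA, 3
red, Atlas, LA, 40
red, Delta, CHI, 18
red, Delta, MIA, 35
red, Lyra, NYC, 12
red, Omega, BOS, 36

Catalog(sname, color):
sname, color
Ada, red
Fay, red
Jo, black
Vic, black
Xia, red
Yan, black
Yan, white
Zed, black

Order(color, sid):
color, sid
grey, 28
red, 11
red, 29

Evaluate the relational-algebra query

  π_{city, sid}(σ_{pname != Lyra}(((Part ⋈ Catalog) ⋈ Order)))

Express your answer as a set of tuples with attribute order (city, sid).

{(BOS, 11), (BOS, 29), (CHI, 11), (CHI, 29), (LA, 11), (LA, 29), (MIA, 11), (MIA, 29)}

Joining Part and Catalog on color yields {(black, Delta, BOS, 20, Jo), (black, Delta, BOS, 20, Vic), (black, Delta, BOS, 20, Yan), (black, Delta, BOS, 20, Zed), (black, Delta, SEA, 3, Jo), (black, Delta, SEA, 3, Vic), (black, Delta, SEA, 3, Yan), (black, Delta, SEA, 3, Zed), (black, Omega, LA, 6, Jo), (black, Omega, LA, 6, Vic), (black, Omega, LA, 6, Yan), (black, Omega, LA, 6, Zed), (red, Atlas, LA, 40, Ada), (red, Atlas, LA, 40, Fay), (red, Atlas, LA, 40, Xia), (red, Delta, CHI, 18, Ada), (red, Delta, CHI, 18, Fay), (red, Delta, CHI, 18, Xia), (red, Delta, MIA, 35, Ada), (red, Delta, MIA, 35, Fay), (red, Delta, MIA, 35, Xia), (red, Lyra, NYC, 12, Ada), (red, Lyra, NYC, 12, Fay), (red, Lyra, NYC, 12, Xia), (red, Omega, BOS, 36, Ada), (red, Omega, BOS, 36, Fay), (red, Omega, BOS, 36, Xia)}.
Joining (Part ⋈ Catalog) and Order on color yields {(red, Atlas, LA, 40, Ada, 11), (red, Atlas, LA, 40, Ada, 29), (red, Atlas, LA, 40, Fay, 11), (red, Atlas, LA, 40, Fay, 29), (red, Atlas, LA, 40, Xia, 11), (red, Atlas, LA, 40, Xia, 29), (red, Delta, CHI, 18, Ada, 11), (red, Delta, CHI, 18, Ada, 29), (red, Delta, CHI, 18, Fay, 11), (red, Delta, CHI, 18, Fay, 29), (red, Delta, CHI, 18, Xia, 11), (red, Delta, CHI, 18, Xia, 29), (red, Delta, MIA, 35, Ada, 11), (red, Delta, MIA, 35, Ada, 29), (red, Delta, MIA, 35, Fay, 11), (red, Delta, MIA, 35, Fay, 29), (red, Delta, MIA, 35, Xia, 11), (red, Delta, MIA, 35, Xia, 29), (red, Lyra, NYC, 12, Ada, 11), (red, Lyra, NYC, 12, Ada, 29), (red, Lyra, NYC, 12, Fay, 11), (red, Lyra, NYC, 12, Fay, 29), (red, Lyra, NYC, 12, Xia, 11), (red, Lyra, NYC, 12, Xia, 29), (red, Omega, BOS, 36, Ada, 11), (red, Omega, BOS, 36, Ada, 29), (red, Omega, BOS, 36, Fay, 11), (red, Omega, BOS, 36, Fay, 29), (red, Omega, BOS, 36, Xia, 11), (red, Omega, BOS, 36, Xia, 29)}.
Filtering on pname != Lyra leaves {(red, Atlas, LA, 40, Ada, 11), (red, Atlas, LA, 40, Ada, 29), (red, Atlas, LA, 40, Fay, 11), (red, Atlas, LA, 40, Fay, 29), (red, Atlas, LA, 40, Xia, 11), (red, Atlas, LA, 40, Xia, 29), (red, Delta, CHI, 18, Ada, 11), (red, Delta, CHI, 18, Ada, 29), (red, Delta, CHI, 18, Fay, 11), (red, Delta, CHI, 18, Fay, 29), (red, Delta, CHI, 18, Xia, 11), (red, Delta, CHI, 18, Xia, 29), (red, Delta, MIA, 35, Ada, 11), (red, Delta, MIA, 35, Ada, 29), (red, Delta, MIA, 35, Fay, 11), (red, Delta, MIA, 35, Fay, 29), (red, Delta, MIA, 35, Xia, 11), (red, Delta, MIA, 35, Xia, 29), (red, Omega, BOS, 36, Ada, 11), (red, Omega, BOS, 36, Ada, 29), (red, Omega, BOS, 36, Fay, 11), (red, Omega, BOS, 36, Fay, 29), (red, Omega, BOS, 36, Xia, 11), (red, Omega, BOS, 36, Xia, 29)}.
π[city, sid]: project onto (city, sid) (16 duplicate(s) eliminated) → {(BOS, 11), (BOS, 29), (CHI, 11), (CHI, 29), (LA, 11), (LA, 29), (MIA, 11), (MIA, 29)}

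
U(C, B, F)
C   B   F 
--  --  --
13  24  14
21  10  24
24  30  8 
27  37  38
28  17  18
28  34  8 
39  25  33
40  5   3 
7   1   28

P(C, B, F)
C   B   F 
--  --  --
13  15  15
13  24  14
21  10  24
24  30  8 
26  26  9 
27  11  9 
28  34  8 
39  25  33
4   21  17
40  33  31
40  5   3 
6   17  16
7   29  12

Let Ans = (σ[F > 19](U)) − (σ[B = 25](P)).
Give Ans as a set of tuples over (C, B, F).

Selection F > 19: {(21, 10, 24), (27, 37, 38), (39, 25, 33), (7, 1, 28)}
Selection B = 25: {(39, 25, 33)}
Difference: {(21, 10, 24), (27, 37, 38), (39, 25, 33), (7, 1, 28)} with {(39, 25, 33)} → {(21, 10, 24), (27, 37, 38), (7, 1, 28)}

{(21, 10, 24), (27, 37, 38), (7, 1, 28)}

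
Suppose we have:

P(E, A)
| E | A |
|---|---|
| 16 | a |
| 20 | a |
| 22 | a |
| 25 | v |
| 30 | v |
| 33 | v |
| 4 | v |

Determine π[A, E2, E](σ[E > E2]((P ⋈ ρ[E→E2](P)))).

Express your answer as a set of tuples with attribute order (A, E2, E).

ρ[E→E2]: schema becomes (E2, A); tuples unchanged.
Natural join on A: {(16, a, 16), (16, a, 20), (16, a, 22), (20, a, 16), (20, a, 20), (20, a, 22), (22, a, 16), (22, a, 20), (22, a, 22), (25, v, 25), (25, v, 30), (25, v, 33), (25, v, 4), (30, v, 25), (30, v, 30), (30, v, 33), (30, v, 4), (33, v, 25), (33, v, 30), (33, v, 33), (33, v, 4), (4, v, 25), (4, v, 30), (4, v, 33), (4, v, 4)}
Selection E > E2: {(20, a, 16), (22, a, 16), (22, a, 20), (25, v, 4), (30, v, 25), (30, v, 4), (33, v, 25), (33, v, 30), (33, v, 4)}
Keep only column(s) A, E2, E: {(a, 16, 20), (a, 16, 22), (a, 20, 22), (v, 25, 30), (v, 25, 33), (v, 30, 33), (v, 4, 25), (v, 4, 30), (v, 4, 33)}

{(a, 16, 20), (a, 16, 22), (a, 20, 22), (v, 25, 30), (v, 25, 33), (v, 30, 33), (v, 4, 25), (v, 4, 30), (v, 4, 33)}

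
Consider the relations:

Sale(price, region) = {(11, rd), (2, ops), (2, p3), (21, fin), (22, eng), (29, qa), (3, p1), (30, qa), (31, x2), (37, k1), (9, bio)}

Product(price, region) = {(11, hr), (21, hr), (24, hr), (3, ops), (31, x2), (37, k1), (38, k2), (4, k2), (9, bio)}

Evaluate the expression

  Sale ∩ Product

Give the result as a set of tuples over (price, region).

{(31, x2), (37, k1), (9, bio)}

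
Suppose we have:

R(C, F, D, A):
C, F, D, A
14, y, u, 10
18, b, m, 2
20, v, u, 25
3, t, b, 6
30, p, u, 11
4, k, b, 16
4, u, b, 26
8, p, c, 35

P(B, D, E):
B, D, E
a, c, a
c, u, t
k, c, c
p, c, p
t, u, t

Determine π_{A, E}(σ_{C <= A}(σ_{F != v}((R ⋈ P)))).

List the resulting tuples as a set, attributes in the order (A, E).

{(35, a), (35, c), (35, p)}

R ⋈ P (natural join on D): {(14, y, u, 10, c, t), (14, y, u, 10, t, t), (20, v, u, 25, c, t), (20, v, u, 25, t, t), (30, p, u, 11, c, t), (30, p, u, 11, t, t), (8, p, c, 35, a, a), (8, p, c, 35, k, c), (8, p, c, 35, p, p)}
Filtering on F != v leaves {(14, y, u, 10, c, t), (14, y, u, 10, t, t), (30, p, u, 11, c, t), (30, p, u, 11, t, t), (8, p, c, 35, a, a), (8, p, c, 35, k, c), (8, p, c, 35, p, p)}.
Filtering on C <= A leaves {(8, p, c, 35, a, a), (8, p, c, 35, k, c), (8, p, c, 35, p, p)}.
π_{A, E} gives {(35, a), (35, c), (35, p)}.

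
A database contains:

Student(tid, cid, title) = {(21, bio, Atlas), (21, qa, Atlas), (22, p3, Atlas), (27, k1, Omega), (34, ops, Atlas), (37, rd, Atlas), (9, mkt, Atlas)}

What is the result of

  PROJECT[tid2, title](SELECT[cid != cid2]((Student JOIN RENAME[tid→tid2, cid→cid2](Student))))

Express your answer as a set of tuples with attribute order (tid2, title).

ρ[tid→tid2, cid→cid2]: schema becomes (tid2, cid2, title); tuples unchanged.
Student ⋈ RENAME[tid→tid2, cid→cid2](Student) (natural join on title): {(21, bio, Atlas, 21, bio), (21, bio, Atlas, 21, qa), (21, bio, Atlas, 22, p3), (21, bio, Atlas, 34, ops), (21, bio, Atlas, 37, rd), (21, bio, Atlas, 9, mkt), (21, qa, Atlas, 21, bio), (21, qa, Atlas, 21, qa), (21, qa, Atlas, 22, p3), (21, qa, Atlas, 34, ops), (21, qa, Atlas, 37, rd), (21, qa, Atlas, 9, mkt), (22, p3, Atlas, 21, bio), (22, p3, Atlas, 21, qa), (22, p3, Atlas, 22, p3), (22, p3, Atlas, 34, ops), (22, p3, Atlas, 37, rd), (22, p3, Atlas, 9, mkt), (27, k1, Omega, 27, k1), (34, ops, Atlas, 21, bio), (34, ops, Atlas, 21, qa), (34, ops, Atlas, 22, p3), (34, ops, Atlas, 34, ops), (34, ops, Atlas, 37, rd), (34, ops, Atlas, 9, mkt), (37, rd, Atlas, 21, bio), (37, rd, Atlas, 21, qa), (37, rd, Atlas, 22, p3), (37, rd, Atlas, 34, ops), (37, rd, Atlas, 37, rd), (37, rd, Atlas, 9, mkt), (9, mkt, Atlas, 21, bio), (9, mkt, Atlas, 21, qa), (9, mkt, Atlas, 22, p3), (9, mkt, Atlas, 34, ops), (9, mkt, Atlas, 37, rd), (9, mkt, Atlas, 9, mkt)}
Apply σ_{cid != cid2}; surviving tuples: {(21, bio, Atlas, 21, qa), (21, bio, Atlas, 22, p3), (21, bio, Atlas, 34, ops), (21, bio, Atlas, 37, rd), (21, bio, Atlas, 9, mkt), (21, qa, Atlas, 21, bio), (21, qa, Atlas, 22, p3), (21, qa, Atlas, 34, ops), (21, qa, Atlas, 37, rd), (21, qa, Atlas, 9, mkt), (22, p3, Atlas, 21, bio), (22, p3, Atlas, 21, qa), (22, p3, Atlas, 34, ops), (22, p3, Atlas, 37, rd), (22, p3, Atlas, 9, mkt), (34, ops, Atlas, 21, bio), (34, ops, Atlas, 21, qa), (34, ops, Atlas, 22, p3), (34, ops, Atlas, 37, rd), (34, ops, Atlas, 9, mkt), (37, rd, Atlas, 21, bio), (37, rd, Atlas, 21, qa), (37, rd, Atlas, 22, p3), (37, rd, Atlas, 34, ops), (37, rd, Atlas, 9, mkt), (9, mkt, Atlas, 21, bio), (9, mkt, Atlas, 21, qa), (9, mkt, Atlas, 22, p3), (9, mkt, Atlas, 34, ops), (9, mkt, Atlas, 37, rd)}
π[tid2, title]: project onto (tid2, title) (25 duplicate(s) eliminated) → {(21, Atlas), (22, Atlas), (34, Atlas), (37, Atlas), (9, Atlas)}

{(21, Atlas), (22, Atlas), (34, Atlas), (37, Atlas), (9, Atlas)}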